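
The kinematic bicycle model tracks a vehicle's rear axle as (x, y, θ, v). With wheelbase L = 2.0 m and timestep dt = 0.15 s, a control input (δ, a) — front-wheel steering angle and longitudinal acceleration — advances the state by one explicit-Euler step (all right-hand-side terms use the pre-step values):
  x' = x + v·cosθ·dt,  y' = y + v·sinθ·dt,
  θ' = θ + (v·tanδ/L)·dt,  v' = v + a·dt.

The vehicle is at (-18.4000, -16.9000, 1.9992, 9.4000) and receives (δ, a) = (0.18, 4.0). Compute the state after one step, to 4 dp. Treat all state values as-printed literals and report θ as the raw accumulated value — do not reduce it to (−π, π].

x' = -18.4000 + 9.4000·cos(1.9992)·0.15 = -18.9857
y' = -16.9000 + 9.4000·sin(1.9992)·0.15 = -15.6174
θ' = 1.9992 + (9.4000/2.0)·tan(0.18)·0.15 = 2.1275
v' = 9.4000 + 4.0000·0.15 = 10.0000

(-18.9857, -15.6174, 2.1275, 10.0000)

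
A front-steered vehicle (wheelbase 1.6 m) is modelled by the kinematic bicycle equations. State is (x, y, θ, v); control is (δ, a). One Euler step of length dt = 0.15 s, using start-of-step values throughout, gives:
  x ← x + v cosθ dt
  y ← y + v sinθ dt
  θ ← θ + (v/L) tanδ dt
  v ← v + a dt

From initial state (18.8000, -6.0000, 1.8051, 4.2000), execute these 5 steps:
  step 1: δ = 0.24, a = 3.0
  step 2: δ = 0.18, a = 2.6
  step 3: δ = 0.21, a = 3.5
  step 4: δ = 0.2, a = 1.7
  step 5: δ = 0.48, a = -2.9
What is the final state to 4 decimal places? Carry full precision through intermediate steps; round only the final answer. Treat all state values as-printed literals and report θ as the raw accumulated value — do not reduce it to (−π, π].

after step 1 (δ=0.24, a=3.0): (18.653736, -5.387214, 1.901457, 4.650000)
after step 2 (δ=0.18, a=2.6): (18.427280, -4.727499, 1.980785, 5.040000)
after step 3 (δ=0.21, a=3.5): (18.125939, -4.034152, 2.081494, 5.565000)
after step 4 (δ=0.2, a=1.7): (17.717925, -3.305913, 2.187252, 5.820000)
after step 5 (δ=0.48, a=-2.9): (17.213202, -2.593604, 2.471310, 5.385000)

(17.2132, -2.5936, 2.4713, 5.3850)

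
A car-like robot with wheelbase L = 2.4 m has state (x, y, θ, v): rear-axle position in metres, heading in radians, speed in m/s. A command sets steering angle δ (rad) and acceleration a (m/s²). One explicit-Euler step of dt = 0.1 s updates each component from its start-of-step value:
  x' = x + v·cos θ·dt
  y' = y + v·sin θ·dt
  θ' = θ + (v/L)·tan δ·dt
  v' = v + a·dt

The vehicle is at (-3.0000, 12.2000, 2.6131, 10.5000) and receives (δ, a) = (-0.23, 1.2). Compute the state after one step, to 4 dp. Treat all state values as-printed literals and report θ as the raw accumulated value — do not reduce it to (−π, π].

(-3.9067, 12.7294, 2.5107, 10.6200)

x' = -3.0000 + 10.5000·cos(2.6131)·0.1 = -3.9067
y' = 12.2000 + 10.5000·sin(2.6131)·0.1 = 12.7294
θ' = 2.6131 + (10.5000/2.4)·tan(-0.23)·0.1 = 2.5107
v' = 10.5000 + 1.2000·0.1 = 10.6200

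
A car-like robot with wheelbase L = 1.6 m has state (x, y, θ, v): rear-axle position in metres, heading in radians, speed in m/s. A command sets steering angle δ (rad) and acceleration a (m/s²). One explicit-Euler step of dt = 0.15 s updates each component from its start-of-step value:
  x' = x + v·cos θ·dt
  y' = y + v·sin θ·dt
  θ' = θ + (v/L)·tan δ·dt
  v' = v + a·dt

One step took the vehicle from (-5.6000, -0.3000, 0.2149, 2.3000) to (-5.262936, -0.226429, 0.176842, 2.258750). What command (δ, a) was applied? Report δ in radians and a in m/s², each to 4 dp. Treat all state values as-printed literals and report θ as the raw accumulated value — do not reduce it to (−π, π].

a = (v'−v)/dt = (-0.041250)/0.15 = -0.2750
Δθ = θ'−θ = -0.038058;  (v·dt/L) = 2.3000·0.15/1.6 = 0.215625
tan δ = Δθ·L/(v·dt) = -0.176501  →  δ = -0.1747

δ = -0.1747, a = -0.2750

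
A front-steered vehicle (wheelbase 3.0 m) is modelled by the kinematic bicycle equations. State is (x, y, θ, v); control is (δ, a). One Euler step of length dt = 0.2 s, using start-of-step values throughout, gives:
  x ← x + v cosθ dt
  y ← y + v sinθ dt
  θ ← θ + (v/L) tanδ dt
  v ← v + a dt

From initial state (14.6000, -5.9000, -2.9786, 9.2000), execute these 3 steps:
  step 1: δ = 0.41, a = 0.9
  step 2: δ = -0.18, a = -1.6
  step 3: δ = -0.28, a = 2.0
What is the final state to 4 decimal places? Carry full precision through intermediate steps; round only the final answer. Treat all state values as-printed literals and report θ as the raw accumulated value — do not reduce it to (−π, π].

after step 1 (δ=0.41, a=0.9): (12.784387, -6.198580, -2.712026, 9.380000)
after step 2 (δ=-0.18, a=-1.6): (11.078829, -6.979891, -2.825818, 9.060000)
after step 3 (δ=-0.28, a=2.0): (9.356421, -7.542613, -2.999501, 9.460000)

(9.3564, -7.5426, -2.9995, 9.4600)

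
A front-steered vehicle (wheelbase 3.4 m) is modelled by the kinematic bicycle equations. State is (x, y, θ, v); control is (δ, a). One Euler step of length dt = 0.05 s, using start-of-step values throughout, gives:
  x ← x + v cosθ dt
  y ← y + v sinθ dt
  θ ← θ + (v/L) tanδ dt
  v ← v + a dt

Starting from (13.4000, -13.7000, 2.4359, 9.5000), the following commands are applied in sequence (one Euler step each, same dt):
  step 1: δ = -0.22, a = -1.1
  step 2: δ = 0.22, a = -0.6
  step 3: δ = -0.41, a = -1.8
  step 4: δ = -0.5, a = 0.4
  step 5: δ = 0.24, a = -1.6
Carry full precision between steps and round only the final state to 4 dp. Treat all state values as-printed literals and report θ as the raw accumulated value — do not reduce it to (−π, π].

(11.6829, -12.0977, 2.3343, 9.2650)

after step 1 (δ=-0.22, a=-1.1): (13.038448, -13.391933, 2.404659, 9.445000)
after step 2 (δ=0.22, a=-0.6): (12.688731, -13.074572, 2.435719, 9.415000)
after step 3 (δ=-0.41, a=-1.8): (12.330469, -12.769197, 2.375542, 9.325000)
after step 4 (δ=-0.5, a=0.4): (11.994464, -12.445948, 2.300626, 9.345000)
after step 5 (δ=0.24, a=-1.6): (11.682929, -12.097712, 2.334257, 9.265000)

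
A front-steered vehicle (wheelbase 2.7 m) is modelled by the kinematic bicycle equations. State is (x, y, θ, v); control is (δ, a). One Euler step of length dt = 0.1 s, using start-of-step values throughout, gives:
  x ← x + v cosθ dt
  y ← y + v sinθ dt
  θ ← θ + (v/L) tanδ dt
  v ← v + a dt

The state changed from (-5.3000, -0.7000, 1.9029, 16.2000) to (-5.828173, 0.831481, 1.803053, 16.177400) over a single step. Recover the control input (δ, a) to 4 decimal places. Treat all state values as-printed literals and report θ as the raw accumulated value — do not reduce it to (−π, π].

δ = -0.1649, a = -0.2260

a = (v'−v)/dt = (-0.022600)/0.1 = -0.2260
Δθ = θ'−θ = -0.099847;  (v·dt/L) = 16.2000·0.1/2.7 = 0.600000
tan δ = Δθ·L/(v·dt) = -0.166412  →  δ = -0.1649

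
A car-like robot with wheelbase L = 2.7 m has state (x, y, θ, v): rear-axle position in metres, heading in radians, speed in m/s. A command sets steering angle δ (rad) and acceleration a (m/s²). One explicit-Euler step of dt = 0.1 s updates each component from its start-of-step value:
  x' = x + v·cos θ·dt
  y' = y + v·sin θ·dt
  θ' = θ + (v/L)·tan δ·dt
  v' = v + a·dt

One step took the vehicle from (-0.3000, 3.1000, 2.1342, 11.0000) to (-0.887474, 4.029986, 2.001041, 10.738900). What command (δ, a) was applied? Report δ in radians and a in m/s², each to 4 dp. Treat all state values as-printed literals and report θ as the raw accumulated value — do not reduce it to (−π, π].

a = (v'−v)/dt = (-0.261100)/0.1 = -2.6110
Δθ = θ'−θ = -0.133159;  (v·dt/L) = 11.0000·0.1/2.7 = 0.407407
tan δ = Δθ·L/(v·dt) = -0.326845  →  δ = -0.3159

δ = -0.3159, a = -2.6110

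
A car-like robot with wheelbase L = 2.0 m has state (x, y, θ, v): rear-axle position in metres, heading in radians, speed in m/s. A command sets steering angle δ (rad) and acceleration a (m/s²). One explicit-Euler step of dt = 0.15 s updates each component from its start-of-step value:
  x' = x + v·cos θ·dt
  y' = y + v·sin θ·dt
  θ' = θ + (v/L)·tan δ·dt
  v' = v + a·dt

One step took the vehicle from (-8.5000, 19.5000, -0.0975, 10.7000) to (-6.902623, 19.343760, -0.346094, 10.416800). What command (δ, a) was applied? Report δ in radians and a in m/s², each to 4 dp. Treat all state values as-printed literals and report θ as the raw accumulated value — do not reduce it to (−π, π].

δ = -0.3004, a = -1.8880

a = (v'−v)/dt = (-0.283200)/0.15 = -1.8880
Δθ = θ'−θ = -0.248594;  (v·dt/L) = 10.7000·0.15/2.0 = 0.802500
tan δ = Δθ·L/(v·dt) = -0.309774  →  δ = -0.3004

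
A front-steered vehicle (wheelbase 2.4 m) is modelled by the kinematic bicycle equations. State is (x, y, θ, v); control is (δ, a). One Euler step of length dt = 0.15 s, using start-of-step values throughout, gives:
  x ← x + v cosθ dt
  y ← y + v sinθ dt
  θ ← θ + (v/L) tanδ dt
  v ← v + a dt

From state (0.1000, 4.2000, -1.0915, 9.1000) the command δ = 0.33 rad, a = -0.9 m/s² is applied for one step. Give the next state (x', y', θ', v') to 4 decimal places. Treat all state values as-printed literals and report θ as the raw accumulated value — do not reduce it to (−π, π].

x' = 0.1000 + 9.1000·cos(-1.0915)·0.15 = 0.7295
y' = 4.2000 + 9.1000·sin(-1.0915)·0.15 = 2.9888
θ' = -1.0915 + (9.1000/2.4)·tan(0.33)·0.15 = -0.8967
v' = 9.1000 − 0.9000·0.15 = 8.9650

(0.7295, 2.9888, -0.8967, 8.9650)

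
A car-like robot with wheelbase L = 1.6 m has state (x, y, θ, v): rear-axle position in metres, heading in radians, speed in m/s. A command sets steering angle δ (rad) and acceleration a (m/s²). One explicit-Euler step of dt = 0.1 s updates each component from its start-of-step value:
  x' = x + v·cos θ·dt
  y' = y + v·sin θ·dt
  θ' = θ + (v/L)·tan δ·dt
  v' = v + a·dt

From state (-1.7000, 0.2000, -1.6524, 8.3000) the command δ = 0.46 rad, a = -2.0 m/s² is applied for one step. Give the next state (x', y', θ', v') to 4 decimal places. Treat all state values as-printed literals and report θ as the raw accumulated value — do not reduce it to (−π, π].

(-1.7677, -0.6272, -1.3954, 8.1000)

x' = -1.7000 + 8.3000·cos(-1.6524)·0.1 = -1.7677
y' = 0.2000 + 8.3000·sin(-1.6524)·0.1 = -0.6272
θ' = -1.6524 + (8.3000/1.6)·tan(0.46)·0.1 = -1.3954
v' = 8.3000 − 2.0000·0.1 = 8.1000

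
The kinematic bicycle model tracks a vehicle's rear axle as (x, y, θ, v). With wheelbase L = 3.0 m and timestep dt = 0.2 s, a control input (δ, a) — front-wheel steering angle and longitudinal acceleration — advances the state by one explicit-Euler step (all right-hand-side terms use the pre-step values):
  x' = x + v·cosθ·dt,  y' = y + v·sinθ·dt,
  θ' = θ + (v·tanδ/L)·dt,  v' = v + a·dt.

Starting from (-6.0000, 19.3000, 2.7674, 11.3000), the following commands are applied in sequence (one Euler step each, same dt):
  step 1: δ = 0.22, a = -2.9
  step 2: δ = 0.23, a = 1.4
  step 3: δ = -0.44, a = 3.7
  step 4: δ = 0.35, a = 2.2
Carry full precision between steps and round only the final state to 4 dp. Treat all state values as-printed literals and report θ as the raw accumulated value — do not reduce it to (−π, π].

(-14.5781, 21.5274, 3.0437, 12.1800)

after step 1 (δ=0.22, a=-2.9): (-8.103615, 20.126078, 2.935860, 10.720000)
after step 2 (δ=0.23, a=1.4): (-10.202401, 20.564064, 3.103194, 11.000000)
after step 3 (δ=-0.44, a=3.7): (-12.400780, 20.648519, 2.757955, 11.740000)
after step 4 (δ=0.35, a=2.2): (-14.578102, 21.527366, 3.043651, 12.180000)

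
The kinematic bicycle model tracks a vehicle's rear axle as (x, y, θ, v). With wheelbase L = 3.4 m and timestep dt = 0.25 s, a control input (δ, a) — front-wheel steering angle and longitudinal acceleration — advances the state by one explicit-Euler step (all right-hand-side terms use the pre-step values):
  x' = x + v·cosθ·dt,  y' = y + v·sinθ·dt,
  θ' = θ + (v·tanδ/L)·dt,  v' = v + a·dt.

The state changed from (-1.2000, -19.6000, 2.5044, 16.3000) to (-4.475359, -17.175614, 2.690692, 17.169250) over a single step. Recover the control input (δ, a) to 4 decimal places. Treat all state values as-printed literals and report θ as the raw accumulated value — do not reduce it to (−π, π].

a = (v'−v)/dt = (0.869250)/0.25 = 3.4770
Δθ = θ'−θ = 0.186292;  (v·dt/L) = 16.3000·0.25/3.4 = 1.198529
tan δ = Δθ·L/(v·dt) = 0.155434  →  δ = 0.1542

δ = 0.1542, a = 3.4770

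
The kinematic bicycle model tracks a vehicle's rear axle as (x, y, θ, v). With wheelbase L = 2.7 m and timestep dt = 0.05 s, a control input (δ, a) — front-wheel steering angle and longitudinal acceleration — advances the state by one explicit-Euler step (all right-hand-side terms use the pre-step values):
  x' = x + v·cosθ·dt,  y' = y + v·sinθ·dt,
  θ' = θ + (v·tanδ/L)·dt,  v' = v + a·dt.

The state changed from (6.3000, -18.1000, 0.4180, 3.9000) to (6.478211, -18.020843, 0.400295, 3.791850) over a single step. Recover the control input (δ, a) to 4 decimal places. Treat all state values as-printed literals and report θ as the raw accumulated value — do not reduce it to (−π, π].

a = (v'−v)/dt = (-0.108150)/0.05 = -2.1630
Δθ = θ'−θ = -0.017705;  (v·dt/L) = 3.9000·0.05/2.7 = 0.072222
tan δ = Δθ·L/(v·dt) = -0.245146  →  δ = -0.2404

δ = -0.2404, a = -2.1630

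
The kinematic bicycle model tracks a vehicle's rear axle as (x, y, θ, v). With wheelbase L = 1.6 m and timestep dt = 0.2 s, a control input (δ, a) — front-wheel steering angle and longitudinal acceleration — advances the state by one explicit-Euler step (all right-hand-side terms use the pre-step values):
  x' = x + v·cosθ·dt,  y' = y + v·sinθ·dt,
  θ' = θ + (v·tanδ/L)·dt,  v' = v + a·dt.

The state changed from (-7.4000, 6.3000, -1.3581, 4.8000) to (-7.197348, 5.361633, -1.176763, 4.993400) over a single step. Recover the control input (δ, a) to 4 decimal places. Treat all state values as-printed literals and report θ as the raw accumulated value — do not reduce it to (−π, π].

δ = 0.2935, a = 0.9670

a = (v'−v)/dt = (0.193400)/0.2 = 0.9670
Δθ = θ'−θ = 0.181337;  (v·dt/L) = 4.8000·0.2/1.6 = 0.600000
tan δ = Δθ·L/(v·dt) = 0.302228  →  δ = 0.2935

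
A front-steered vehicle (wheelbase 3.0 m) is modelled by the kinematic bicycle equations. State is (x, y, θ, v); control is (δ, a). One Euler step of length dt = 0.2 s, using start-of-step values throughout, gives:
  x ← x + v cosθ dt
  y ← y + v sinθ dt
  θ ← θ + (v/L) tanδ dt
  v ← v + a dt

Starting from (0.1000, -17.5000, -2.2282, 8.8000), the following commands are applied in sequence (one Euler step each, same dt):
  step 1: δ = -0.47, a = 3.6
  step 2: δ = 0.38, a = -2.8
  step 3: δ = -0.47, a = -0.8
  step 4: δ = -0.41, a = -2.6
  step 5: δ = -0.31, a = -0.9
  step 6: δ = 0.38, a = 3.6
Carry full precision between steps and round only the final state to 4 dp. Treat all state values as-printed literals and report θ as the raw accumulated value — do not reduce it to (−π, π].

(-8.3557, -23.0255, -2.7923, 8.8200)

after step 1 (δ=-0.47, a=3.6): (-0.975472, -18.893183, -2.526207, 9.520000)
after step 2 (δ=0.38, a=-2.8): (-2.530185, -19.992313, -2.272713, 8.960000)
after step 3 (δ=-0.47, a=-0.8): (-3.687247, -21.360695, -2.576138, 8.800000)
after step 4 (δ=-0.41, a=-2.6): (-5.173294, -22.303703, -2.831121, 8.280000)
after step 5 (δ=-0.31, a=-0.9): (-6.750120, -22.809623, -3.007942, 8.100000)
after step 6 (δ=0.38, a=3.6): (-8.355673, -23.025493, -2.792259, 8.820000)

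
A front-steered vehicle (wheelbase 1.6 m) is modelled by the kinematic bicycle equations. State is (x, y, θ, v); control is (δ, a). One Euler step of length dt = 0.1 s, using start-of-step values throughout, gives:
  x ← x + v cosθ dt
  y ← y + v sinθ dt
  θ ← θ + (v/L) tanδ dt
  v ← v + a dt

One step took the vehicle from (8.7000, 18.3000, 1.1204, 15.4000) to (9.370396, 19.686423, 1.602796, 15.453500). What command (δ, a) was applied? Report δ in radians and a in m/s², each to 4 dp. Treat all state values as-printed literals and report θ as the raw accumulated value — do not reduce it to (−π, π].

δ = 0.4646, a = 0.5350

a = (v'−v)/dt = (0.053500)/0.1 = 0.5350
Δθ = θ'−θ = 0.482396;  (v·dt/L) = 15.4000·0.1/1.6 = 0.962500
tan δ = Δθ·L/(v·dt) = 0.501191  →  δ = 0.4646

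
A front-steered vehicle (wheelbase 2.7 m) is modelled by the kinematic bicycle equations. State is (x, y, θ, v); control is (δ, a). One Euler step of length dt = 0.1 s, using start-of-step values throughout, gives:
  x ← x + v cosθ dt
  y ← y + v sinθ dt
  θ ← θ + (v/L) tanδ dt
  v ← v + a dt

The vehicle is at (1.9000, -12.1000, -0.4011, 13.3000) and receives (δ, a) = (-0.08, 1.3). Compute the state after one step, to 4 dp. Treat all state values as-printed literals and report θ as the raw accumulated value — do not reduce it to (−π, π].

(3.1244, -12.6193, -0.4406, 13.4300)

x' = 1.9000 + 13.3000·cos(-0.4011)·0.1 = 3.1244
y' = -12.1000 + 13.3000·sin(-0.4011)·0.1 = -12.6193
θ' = -0.4011 + (13.3000/2.7)·tan(-0.08)·0.1 = -0.4406
v' = 13.3000 + 1.3000·0.1 = 13.4300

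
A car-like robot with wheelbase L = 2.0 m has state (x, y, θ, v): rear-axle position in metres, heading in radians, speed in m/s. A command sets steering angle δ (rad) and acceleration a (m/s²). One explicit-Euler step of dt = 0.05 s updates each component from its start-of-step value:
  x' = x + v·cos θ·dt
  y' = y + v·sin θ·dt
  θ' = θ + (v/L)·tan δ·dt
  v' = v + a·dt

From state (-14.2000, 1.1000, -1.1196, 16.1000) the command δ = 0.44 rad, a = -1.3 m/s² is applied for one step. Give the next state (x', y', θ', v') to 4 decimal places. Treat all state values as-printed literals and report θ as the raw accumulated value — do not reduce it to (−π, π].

x' = -14.2000 + 16.1000·cos(-1.1196)·0.05 = -13.8490
y' = 1.1000 + 16.1000·sin(-1.1196)·0.05 = 0.3756
θ' = -1.1196 + (16.1000/2.0)·tan(0.44)·0.05 = -0.9301
v' = 16.1000 − 1.3000·0.05 = 16.0350

(-13.8490, 0.3756, -0.9301, 16.0350)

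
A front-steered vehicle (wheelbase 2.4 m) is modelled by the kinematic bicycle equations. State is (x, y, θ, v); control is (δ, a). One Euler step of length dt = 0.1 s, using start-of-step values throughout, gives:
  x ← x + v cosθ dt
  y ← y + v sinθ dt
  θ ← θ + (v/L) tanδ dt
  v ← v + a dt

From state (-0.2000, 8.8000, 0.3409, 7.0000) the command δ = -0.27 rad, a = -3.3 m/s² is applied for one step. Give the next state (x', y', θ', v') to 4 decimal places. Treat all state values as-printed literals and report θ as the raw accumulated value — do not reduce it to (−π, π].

x' = -0.2000 + 7.0000·cos(0.3409)·0.1 = 0.4597
y' = 8.8000 + 7.0000·sin(0.3409)·0.1 = 9.0340
θ' = 0.3409 + (7.0000/2.4)·tan(-0.27)·0.1 = 0.2602
v' = 7.0000 − 3.3000·0.1 = 6.6700

(0.4597, 9.0340, 0.2602, 6.6700)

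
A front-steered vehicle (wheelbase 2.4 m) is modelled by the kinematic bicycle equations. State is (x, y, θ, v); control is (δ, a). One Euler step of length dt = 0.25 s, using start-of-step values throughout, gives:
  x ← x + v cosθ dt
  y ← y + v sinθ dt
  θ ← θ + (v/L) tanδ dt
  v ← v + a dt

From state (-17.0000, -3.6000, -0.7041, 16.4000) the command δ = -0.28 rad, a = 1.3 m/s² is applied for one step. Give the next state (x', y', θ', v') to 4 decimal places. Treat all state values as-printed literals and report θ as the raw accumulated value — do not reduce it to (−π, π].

x' = -17.0000 + 16.4000·cos(-0.7041)·0.25 = -13.8750
y' = -3.6000 + 16.4000·sin(-0.7041)·0.25 = -6.2541
θ' = -0.7041 + (16.4000/2.4)·tan(-0.28)·0.25 = -1.1953
v' = 16.4000 + 1.3000·0.25 = 16.7250

(-13.8750, -6.2541, -1.1953, 16.7250)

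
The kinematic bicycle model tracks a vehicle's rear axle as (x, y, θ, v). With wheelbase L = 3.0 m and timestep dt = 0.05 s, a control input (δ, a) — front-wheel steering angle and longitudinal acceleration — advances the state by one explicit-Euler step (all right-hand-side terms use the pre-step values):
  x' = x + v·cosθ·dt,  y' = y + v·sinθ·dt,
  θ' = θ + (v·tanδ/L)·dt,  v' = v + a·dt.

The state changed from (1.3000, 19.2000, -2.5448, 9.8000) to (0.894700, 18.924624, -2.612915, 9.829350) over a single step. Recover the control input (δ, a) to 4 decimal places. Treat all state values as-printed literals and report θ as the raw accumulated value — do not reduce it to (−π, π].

δ = -0.3951, a = 0.5870

a = (v'−v)/dt = (0.029350)/0.05 = 0.5870
Δθ = θ'−θ = -0.068115;  (v·dt/L) = 9.8000·0.05/3.0 = 0.163333
tan δ = Δθ·L/(v·dt) = -0.417031  →  δ = -0.3951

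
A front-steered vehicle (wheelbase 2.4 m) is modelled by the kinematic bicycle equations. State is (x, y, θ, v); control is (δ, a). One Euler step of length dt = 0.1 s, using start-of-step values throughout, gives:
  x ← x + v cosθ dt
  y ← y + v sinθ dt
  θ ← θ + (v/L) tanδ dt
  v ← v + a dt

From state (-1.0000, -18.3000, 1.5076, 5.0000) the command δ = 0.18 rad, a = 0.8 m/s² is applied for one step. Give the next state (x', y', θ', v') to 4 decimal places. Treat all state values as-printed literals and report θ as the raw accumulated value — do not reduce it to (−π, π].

x' = -1.0000 + 5.0000·cos(1.5076)·0.1 = -0.9684
y' = -18.3000 + 5.0000·sin(1.5076)·0.1 = -17.8010
θ' = 1.5076 + (5.0000/2.4)·tan(0.18)·0.1 = 1.5455
v' = 5.0000 + 0.8000·0.1 = 5.0800

(-0.9684, -17.8010, 1.5455, 5.0800)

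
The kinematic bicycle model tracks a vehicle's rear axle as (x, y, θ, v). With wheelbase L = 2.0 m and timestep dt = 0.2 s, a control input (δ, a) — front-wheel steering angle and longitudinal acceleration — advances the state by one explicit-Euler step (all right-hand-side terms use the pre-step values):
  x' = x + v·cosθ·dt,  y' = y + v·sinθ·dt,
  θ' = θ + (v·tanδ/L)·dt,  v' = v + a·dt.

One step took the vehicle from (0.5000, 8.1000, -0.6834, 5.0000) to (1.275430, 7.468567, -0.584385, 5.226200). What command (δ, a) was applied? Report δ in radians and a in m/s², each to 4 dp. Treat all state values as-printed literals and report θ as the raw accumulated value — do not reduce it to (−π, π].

δ = 0.1955, a = 1.1310

a = (v'−v)/dt = (0.226200)/0.2 = 1.1310
Δθ = θ'−θ = 0.099015;  (v·dt/L) = 5.0000·0.2/2.0 = 0.500000
tan δ = Δθ·L/(v·dt) = 0.198030  →  δ = 0.1955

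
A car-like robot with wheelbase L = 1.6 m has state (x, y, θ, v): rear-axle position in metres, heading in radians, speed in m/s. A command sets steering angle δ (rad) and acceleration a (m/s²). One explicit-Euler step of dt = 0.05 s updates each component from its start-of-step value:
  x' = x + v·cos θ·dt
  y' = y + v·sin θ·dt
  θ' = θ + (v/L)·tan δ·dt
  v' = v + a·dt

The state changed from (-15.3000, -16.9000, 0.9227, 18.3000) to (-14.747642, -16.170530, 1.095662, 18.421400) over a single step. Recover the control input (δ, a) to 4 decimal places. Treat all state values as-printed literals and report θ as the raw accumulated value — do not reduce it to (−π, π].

δ = 0.2937, a = 2.4280

a = (v'−v)/dt = (0.121400)/0.05 = 2.4280
Δθ = θ'−θ = 0.172962;  (v·dt/L) = 18.3000·0.05/1.6 = 0.571875
tan δ = Δθ·L/(v·dt) = 0.302447  →  δ = 0.2937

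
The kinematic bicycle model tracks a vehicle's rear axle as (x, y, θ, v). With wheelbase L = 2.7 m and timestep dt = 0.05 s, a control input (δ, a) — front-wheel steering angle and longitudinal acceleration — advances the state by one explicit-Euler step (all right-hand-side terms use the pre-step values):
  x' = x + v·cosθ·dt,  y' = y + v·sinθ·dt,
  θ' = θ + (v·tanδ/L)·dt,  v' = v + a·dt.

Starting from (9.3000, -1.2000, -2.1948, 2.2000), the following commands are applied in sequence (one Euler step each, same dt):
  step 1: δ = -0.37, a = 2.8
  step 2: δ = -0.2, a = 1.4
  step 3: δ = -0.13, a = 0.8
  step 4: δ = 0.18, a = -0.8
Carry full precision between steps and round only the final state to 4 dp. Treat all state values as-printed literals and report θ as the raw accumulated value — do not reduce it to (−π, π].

(9.0185, -1.5764, -2.2170, 2.4100)

after step 1 (δ=-0.37, a=2.8): (9.235728, -1.289270, -2.210602, 2.340000)
after step 2 (δ=-0.2, a=1.4): (9.165875, -1.383129, -2.219386, 2.410000)
after step 3 (δ=-0.13, a=0.8): (9.093085, -1.479160, -2.225221, 2.450000)
after step 4 (δ=0.18, a=-0.8): (9.018519, -1.576351, -2.216965, 2.410000)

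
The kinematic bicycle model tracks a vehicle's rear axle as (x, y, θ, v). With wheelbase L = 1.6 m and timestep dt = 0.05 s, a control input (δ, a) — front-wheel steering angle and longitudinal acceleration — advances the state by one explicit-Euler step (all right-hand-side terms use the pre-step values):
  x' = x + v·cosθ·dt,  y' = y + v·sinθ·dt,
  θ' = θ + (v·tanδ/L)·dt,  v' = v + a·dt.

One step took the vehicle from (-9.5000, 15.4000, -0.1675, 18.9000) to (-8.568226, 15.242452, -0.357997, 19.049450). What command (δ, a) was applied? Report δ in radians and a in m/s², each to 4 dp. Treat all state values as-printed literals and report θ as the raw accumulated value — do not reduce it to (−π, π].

a = (v'−v)/dt = (0.149450)/0.05 = 2.9890
Δθ = θ'−θ = -0.190497;  (v·dt/L) = 18.9000·0.05/1.6 = 0.590625
tan δ = Δθ·L/(v·dt) = -0.322535  →  δ = -0.3120

δ = -0.3120, a = 2.9890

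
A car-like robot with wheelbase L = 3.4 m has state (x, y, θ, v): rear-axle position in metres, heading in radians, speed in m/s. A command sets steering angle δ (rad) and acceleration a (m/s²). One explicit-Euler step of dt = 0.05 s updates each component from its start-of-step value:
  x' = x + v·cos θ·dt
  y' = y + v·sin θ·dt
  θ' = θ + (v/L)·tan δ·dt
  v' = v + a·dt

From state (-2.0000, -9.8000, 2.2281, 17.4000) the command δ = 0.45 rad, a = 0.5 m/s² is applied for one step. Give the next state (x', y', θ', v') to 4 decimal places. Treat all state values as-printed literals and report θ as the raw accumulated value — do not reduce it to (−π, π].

x' = -2.0000 + 17.4000·cos(2.2281)·0.05 = -2.5316
y' = -9.8000 + 17.4000·sin(2.2281)·0.05 = -9.1113
θ' = 2.2281 + (17.4000/3.4)·tan(0.45)·0.05 = 2.3517
v' = 17.4000 + 0.5000·0.05 = 17.4250

(-2.5316, -9.1113, 2.3517, 17.4250)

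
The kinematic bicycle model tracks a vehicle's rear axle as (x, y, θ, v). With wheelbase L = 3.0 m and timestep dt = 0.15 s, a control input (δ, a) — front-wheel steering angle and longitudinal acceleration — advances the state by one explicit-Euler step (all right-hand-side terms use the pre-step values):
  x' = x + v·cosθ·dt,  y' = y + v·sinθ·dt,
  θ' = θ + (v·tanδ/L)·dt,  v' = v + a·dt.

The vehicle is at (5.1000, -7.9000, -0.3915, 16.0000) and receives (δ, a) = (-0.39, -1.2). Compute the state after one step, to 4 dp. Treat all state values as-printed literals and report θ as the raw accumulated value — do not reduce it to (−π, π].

(7.3184, -8.8158, -0.7203, 15.8200)

x' = 5.1000 + 16.0000·cos(-0.3915)·0.15 = 7.3184
y' = -7.9000 + 16.0000·sin(-0.3915)·0.15 = -8.8158
θ' = -0.3915 + (16.0000/3.0)·tan(-0.39)·0.15 = -0.7203
v' = 16.0000 − 1.2000·0.15 = 15.8200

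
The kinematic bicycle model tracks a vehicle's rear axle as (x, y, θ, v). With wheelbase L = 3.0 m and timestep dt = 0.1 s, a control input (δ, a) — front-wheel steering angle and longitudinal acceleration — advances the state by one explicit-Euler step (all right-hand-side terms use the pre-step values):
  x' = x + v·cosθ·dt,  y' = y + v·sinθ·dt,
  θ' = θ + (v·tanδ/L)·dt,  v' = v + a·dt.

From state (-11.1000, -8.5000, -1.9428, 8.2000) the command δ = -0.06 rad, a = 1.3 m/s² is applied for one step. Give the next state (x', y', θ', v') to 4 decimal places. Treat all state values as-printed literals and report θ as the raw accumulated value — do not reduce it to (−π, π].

(-11.3981, -9.2639, -1.9592, 8.3300)

x' = -11.1000 + 8.2000·cos(-1.9428)·0.1 = -11.3981
y' = -8.5000 + 8.2000·sin(-1.9428)·0.1 = -9.2639
θ' = -1.9428 + (8.2000/3.0)·tan(-0.06)·0.1 = -1.9592
v' = 8.2000 + 1.3000·0.1 = 8.3300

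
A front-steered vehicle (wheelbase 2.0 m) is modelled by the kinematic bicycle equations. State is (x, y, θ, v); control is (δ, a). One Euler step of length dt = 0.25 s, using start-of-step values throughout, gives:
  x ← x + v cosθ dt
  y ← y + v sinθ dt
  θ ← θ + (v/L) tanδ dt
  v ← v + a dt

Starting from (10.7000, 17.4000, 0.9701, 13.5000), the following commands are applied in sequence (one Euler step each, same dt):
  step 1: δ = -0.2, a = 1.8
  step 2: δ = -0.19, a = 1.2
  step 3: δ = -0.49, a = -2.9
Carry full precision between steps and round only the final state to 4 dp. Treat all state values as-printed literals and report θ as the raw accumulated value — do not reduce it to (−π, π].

after step 1 (δ=-0.2, a=1.8): (12.607608, 20.184180, 0.628027, 13.950000)
after step 2 (δ=-0.19, a=1.2): (15.429652, 22.233258, 0.292669, 14.250000)
after step 3 (δ=-0.49, a=-2.9): (18.840665, 23.261071, -0.657429, 13.525000)

(18.8407, 23.2611, -0.6574, 13.5250)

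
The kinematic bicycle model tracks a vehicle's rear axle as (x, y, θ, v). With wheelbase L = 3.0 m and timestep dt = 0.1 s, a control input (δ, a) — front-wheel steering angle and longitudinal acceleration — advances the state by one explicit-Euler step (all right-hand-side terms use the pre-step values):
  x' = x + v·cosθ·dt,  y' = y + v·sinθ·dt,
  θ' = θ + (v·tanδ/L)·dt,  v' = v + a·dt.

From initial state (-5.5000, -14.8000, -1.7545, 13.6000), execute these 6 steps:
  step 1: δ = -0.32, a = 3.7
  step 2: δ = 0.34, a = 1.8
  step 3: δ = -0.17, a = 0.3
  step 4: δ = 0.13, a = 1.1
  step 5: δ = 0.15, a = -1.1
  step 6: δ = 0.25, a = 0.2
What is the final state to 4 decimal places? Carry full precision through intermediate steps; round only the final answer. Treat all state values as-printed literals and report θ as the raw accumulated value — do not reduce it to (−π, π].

after step 1 (δ=-0.32, a=3.7): (-5.748434, -16.137116, -1.904730, 13.970000)
after step 2 (δ=0.34, a=1.8): (-6.206317, -17.456947, -1.740006, 14.150000)
after step 3 (δ=-0.17, a=0.3): (-6.444609, -18.851738, -1.820971, 14.180000)
after step 4 (δ=0.13, a=1.1): (-6.795668, -20.225594, -1.759176, 14.290000)
after step 5 (δ=0.15, a=-1.1): (-7.063273, -21.629314, -1.687185, 14.180000)
after step 6 (δ=0.25, a=0.2): (-7.227940, -23.037720, -1.566494, 14.200000)

(-7.2279, -23.0377, -1.5665, 14.2000)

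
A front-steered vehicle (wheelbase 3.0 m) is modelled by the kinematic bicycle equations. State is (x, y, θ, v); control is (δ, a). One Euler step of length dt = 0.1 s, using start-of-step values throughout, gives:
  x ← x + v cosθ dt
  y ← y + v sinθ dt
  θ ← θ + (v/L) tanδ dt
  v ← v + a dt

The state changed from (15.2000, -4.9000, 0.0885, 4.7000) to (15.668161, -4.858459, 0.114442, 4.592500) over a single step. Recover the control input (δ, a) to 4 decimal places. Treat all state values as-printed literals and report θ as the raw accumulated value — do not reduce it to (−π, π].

a = (v'−v)/dt = (-0.107500)/0.1 = -1.0750
Δθ = θ'−θ = 0.025942;  (v·dt/L) = 4.7000·0.1/3.0 = 0.156667
tan δ = Δθ·L/(v·dt) = 0.165587  →  δ = 0.1641

δ = 0.1641, a = -1.0750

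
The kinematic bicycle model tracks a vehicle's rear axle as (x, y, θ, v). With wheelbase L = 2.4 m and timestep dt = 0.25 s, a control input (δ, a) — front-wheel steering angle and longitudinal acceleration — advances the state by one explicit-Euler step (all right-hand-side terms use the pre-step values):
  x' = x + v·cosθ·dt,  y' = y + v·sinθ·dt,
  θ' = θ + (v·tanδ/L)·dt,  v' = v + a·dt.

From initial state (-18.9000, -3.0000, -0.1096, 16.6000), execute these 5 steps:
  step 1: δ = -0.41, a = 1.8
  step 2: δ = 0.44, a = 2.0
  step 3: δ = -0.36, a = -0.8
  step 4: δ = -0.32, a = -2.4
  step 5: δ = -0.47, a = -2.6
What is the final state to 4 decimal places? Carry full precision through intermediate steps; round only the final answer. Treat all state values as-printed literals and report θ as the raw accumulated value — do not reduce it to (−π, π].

after step 1 (δ=-0.41, a=1.8): (-14.774900, -3.453930, -0.861150, 17.050000)
after step 2 (δ=0.44, a=2.0): (-11.997602, -6.687429, -0.025024, 17.550000)
after step 3 (δ=-0.36, a=-0.8): (-7.611475, -6.797210, -0.713135, 17.350000)
after step 4 (δ=-0.32, a=-2.4): (-4.330962, -9.634839, -1.312053, 16.750000)
after step 5 (δ=-0.47, a=-2.6): (-3.259522, -13.682947, -2.198347, 16.100000)

(-3.2595, -13.6829, -2.1983, 16.1000)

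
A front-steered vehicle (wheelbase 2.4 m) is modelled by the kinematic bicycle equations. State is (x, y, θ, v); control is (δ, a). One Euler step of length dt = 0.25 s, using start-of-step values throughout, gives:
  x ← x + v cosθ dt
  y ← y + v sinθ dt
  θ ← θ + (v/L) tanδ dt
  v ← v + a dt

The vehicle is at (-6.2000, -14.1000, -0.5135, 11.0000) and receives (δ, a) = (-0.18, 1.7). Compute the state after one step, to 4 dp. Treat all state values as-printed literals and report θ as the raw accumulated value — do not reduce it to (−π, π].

x' = -6.2000 + 11.0000·cos(-0.5135)·0.25 = -3.8047
y' = -14.1000 + 11.0000·sin(-0.5135)·0.25 = -15.4509
θ' = -0.5135 + (11.0000/2.4)·tan(-0.18)·0.25 = -0.7220
v' = 11.0000 + 1.7000·0.25 = 11.4250

(-3.8047, -15.4509, -0.7220, 11.4250)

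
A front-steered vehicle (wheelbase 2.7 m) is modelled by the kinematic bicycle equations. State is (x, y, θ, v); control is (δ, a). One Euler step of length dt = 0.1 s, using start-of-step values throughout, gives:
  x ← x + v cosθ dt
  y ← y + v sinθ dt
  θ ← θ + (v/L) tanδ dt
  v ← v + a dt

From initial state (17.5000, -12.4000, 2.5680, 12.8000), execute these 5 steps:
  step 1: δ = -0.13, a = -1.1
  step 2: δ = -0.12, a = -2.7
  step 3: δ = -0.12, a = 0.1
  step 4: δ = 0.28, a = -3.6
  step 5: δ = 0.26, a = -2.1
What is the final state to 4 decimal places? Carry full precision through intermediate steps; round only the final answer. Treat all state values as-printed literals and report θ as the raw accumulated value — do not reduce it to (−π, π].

(12.5505, -8.6174, 2.6452, 11.8600)

after step 1 (δ=-0.13, a=-1.1): (16.424855, -11.705404, 2.506021, 12.690000)
after step 2 (δ=-0.12, a=-2.7): (15.403650, -10.952078, 2.449349, 12.420000)
after step 3 (δ=-0.12, a=0.1): (14.447539, -10.159351, 2.393882, 12.430000)
after step 4 (δ=0.28, a=-3.6): (13.536112, -9.314158, 2.526264, 12.070000)
after step 5 (δ=0.26, a=-2.1): (12.550496, -8.617445, 2.645185, 11.860000)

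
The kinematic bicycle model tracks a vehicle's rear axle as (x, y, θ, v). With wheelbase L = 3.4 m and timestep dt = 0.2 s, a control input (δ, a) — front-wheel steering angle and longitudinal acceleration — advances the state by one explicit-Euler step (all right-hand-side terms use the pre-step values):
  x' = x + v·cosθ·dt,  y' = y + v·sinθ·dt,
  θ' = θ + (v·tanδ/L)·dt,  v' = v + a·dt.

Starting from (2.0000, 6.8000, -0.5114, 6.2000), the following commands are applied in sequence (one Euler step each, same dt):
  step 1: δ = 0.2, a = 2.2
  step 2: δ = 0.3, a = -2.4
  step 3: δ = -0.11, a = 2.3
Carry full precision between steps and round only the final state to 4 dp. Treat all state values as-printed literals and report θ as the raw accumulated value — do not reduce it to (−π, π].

after step 1 (δ=0.2, a=2.2): (3.081355, 6.193146, -0.437470, 6.640000)
after step 2 (δ=0.3, a=-2.4): (4.284292, 5.630539, -0.316647, 6.160000)
after step 3 (δ=-0.11, a=2.3): (5.455043, 5.246916, -0.356668, 6.620000)

(5.4550, 5.2469, -0.3567, 6.6200)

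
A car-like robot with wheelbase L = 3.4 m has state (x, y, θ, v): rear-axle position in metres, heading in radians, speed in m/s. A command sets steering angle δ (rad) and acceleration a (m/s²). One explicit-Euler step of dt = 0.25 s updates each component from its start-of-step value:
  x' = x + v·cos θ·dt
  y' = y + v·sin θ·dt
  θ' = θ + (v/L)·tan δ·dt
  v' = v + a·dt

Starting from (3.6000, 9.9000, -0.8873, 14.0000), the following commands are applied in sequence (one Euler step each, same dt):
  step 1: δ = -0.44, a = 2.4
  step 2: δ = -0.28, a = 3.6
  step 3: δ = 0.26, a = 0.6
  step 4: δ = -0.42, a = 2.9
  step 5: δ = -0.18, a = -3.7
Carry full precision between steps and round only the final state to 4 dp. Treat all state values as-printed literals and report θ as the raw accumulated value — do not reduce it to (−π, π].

(5.5686, -7.9683, -2.1104, 15.4500)

after step 1 (δ=-0.44, a=2.4): (5.810277, 7.186207, -1.371927, 14.600000)
after step 2 (δ=-0.28, a=3.6): (6.531375, 3.608146, -1.680625, 15.500000)
after step 3 (δ=0.26, a=0.6): (6.106644, -0.243507, -1.377439, 15.650000)
after step 4 (δ=-0.42, a=2.9): (6.858451, -4.083096, -1.891326, 16.375000)
after step 5 (δ=-0.18, a=-3.7): (5.568637, -7.968346, -2.110425, 15.450000)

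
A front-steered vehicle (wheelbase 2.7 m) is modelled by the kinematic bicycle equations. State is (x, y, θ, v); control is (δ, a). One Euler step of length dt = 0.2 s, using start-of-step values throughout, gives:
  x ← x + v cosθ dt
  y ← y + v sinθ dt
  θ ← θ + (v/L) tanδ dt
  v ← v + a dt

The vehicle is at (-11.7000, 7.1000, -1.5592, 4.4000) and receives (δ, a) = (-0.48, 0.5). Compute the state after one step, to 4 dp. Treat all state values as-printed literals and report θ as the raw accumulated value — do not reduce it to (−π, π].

(-11.6898, 6.2201, -1.7289, 4.5000)

x' = -11.7000 + 4.4000·cos(-1.5592)·0.2 = -11.6898
y' = 7.1000 + 4.4000·sin(-1.5592)·0.2 = 6.2201
θ' = -1.5592 + (4.4000/2.7)·tan(-0.48)·0.2 = -1.7289
v' = 4.4000 + 0.5000·0.2 = 4.5000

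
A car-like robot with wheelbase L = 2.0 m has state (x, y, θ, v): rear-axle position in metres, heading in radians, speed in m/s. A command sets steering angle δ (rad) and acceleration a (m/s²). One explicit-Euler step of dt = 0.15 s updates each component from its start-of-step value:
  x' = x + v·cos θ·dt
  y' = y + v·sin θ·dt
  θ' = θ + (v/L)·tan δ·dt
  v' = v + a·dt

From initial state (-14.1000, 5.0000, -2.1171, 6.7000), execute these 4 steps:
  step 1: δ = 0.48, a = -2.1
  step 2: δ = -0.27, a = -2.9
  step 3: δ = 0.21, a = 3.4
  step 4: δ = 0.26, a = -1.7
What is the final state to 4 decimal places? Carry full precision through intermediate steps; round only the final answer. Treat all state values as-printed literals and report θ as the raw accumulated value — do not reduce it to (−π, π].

after step 1 (δ=0.48, a=-2.1): (-14.622130, 4.141277, -1.855493, 6.385000)
after step 2 (δ=-0.27, a=-2.9): (-14.891130, 3.222079, -1.988026, 5.950000)
after step 3 (δ=0.21, a=3.4): (-15.252797, 2.406142, -1.892911, 6.460000)
after step 4 (δ=0.26, a=-1.7): (-15.559556, 1.486980, -1.764023, 6.205000)

(-15.5596, 1.4870, -1.7640, 6.2050)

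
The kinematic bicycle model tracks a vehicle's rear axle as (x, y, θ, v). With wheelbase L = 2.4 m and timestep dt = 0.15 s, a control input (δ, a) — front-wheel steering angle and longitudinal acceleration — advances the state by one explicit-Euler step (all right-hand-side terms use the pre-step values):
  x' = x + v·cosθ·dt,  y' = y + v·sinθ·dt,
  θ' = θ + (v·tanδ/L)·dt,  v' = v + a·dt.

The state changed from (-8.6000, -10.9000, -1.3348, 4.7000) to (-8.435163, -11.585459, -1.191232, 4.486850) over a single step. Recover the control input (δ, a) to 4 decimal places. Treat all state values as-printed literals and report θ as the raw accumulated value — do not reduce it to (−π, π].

a = (v'−v)/dt = (-0.213150)/0.15 = -1.4210
Δθ = θ'−θ = 0.143568;  (v·dt/L) = 4.7000·0.15/2.4 = 0.293750
tan δ = Δθ·L/(v·dt) = 0.488742  →  δ = 0.4546

δ = 0.4546, a = -1.4210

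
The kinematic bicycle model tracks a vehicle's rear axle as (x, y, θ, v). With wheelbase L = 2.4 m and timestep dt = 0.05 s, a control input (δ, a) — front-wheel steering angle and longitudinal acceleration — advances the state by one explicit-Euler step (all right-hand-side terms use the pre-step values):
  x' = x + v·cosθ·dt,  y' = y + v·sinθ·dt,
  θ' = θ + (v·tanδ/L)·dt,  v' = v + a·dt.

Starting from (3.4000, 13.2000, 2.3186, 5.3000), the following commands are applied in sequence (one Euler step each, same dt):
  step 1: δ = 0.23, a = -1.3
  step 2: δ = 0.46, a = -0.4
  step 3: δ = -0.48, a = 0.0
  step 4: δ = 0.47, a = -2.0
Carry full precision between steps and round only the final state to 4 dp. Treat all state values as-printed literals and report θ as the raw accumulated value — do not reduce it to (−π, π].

after step 1 (δ=0.23, a=-1.3): (3.219792, 13.394294, 2.344453, 5.235000)
after step 2 (δ=0.46, a=-0.4): (3.036893, 13.581539, 2.398488, 5.215000)
after step 3 (δ=-0.48, a=0.0): (2.844884, 13.757957, 2.341926, 5.215000)
after step 4 (δ=0.47, a=-2.0): (2.663155, 13.944947, 2.397114, 5.115000)

(2.6632, 13.9449, 2.3971, 5.1150)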